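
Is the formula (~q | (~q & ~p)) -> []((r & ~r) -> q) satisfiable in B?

1. (~q | (~q & ~p)) -> []((r & ~r) -> q), 0
2. []((r & ~r) -> q), 0   [->-rule on 1 (branches; this branch)]
3. (r & ~r) -> q, 0   [[]-rule on 2 via 0R0]
4. q, 0   [->-rule on 3 (branches; this branch)]
Accessibility: 0R0

Satisfiable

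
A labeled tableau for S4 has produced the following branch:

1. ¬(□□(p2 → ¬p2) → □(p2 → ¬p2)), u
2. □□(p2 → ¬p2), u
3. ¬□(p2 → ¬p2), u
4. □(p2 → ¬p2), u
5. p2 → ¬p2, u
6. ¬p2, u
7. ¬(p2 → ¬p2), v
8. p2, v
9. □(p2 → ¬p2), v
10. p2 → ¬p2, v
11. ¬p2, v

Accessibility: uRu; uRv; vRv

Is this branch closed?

Both p2 and ¬p2 appear at v.

Yes, closed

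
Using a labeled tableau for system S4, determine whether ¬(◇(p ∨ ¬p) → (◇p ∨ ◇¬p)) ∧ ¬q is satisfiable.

1. ¬(◇(p ∨ ¬p) → (◇p ∨ ◇¬p)) ∧ ¬q, w0
2. ¬(◇(p ∨ ¬p) → (◇p ∨ ◇¬p)), w0
3. ¬q, w0
4. ◇(p ∨ ¬p), w0
5. ¬(◇p ∨ ◇¬p), w0
6. ¬◇p, w0
7. ¬◇¬p, w0
8. ¬p, w0
9. p, w0
Accessibility: w0Rw0
Branch closes: p and ¬p both at w0.
All branches of the tableau close; one closing branch shown above.

No, unsatisfiable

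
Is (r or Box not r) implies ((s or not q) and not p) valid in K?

Tableau for the negation not ((r or Box not r) implies ((s or not q) and not p)):
1. not ((r or Box not r) implies ((s or not q) and not p)), u
2. r or Box not r, u
3. not ((s or not q) and not p), u
4. Box not r, u
5. p, u
The negation has an open branch (countermodel exists).

Invalid (countermodel exists)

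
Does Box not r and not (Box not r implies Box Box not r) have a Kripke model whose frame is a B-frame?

1. Box not r and not (Box not r implies Box Box not r), u
2. Box not r, u
3. not (Box not r implies Box Box not r), u
4. not Box Box not r, u
5. not r, u
6. not Box not r, v
7. not r, v
8. r, w
Accessibility: uRu, uRv, vRu, vRv, vRw, wRv, wRw

Satisfiable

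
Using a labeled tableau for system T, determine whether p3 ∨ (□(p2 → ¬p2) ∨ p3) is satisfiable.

Satisfiable (open branch found)

1. p3 ∨ (□(p2 → ¬p2) ∨ p3), w0
2. □(p2 → ¬p2) ∨ p3, w0
3. p3, w0
Accessibility: w0Rw0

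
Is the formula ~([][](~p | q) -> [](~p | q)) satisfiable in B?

1. ~([][](~p | q) -> [](~p | q)), 0
2. [][](~p | q), 0
3. ~[](~p | q), 0
4. [](~p | q), 0
5. ~p | q, 0
6. q, 0
7. ~(~p | q), 1
8. p, 1
9. ~q, 1
10. [](~p | q), 1
11. ~p | q, 1
12. q, 1
Accessibility: 0R0, 0R1, 1R0, 1R1
Branch closes: q and ~q both at 1.
Every branch closes; the branch above is one of them.

No, unsatisfiable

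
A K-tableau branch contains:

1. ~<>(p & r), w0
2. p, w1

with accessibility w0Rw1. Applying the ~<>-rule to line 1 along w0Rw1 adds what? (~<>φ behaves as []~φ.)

~(p & r), w1

~<>φ behaves as []~φ: propagate the negated body to each accessible world.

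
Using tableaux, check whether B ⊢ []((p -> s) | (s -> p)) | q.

Yes, valid

Tableau for the negation ~([]((p -> s) | (s -> p)) | q):
1. ~([]((p -> s) | (s -> p)) | q), 0
2. ~[]((p -> s) | (s -> p)), 0
3. ~q, 0
4. ~((p -> s) | (s -> p)), 1
5. ~(p -> s), 1
6. ~(s -> p), 1
7. p, 1
8. ~s, 1
9. s, 1
10. ~p, 1
Accessibility: 0R0, 0R1, 1R0, 1R1
Branch closes: s and ~s both at 1.
Every branch of the negation's tableau closes; the branch above is one of them.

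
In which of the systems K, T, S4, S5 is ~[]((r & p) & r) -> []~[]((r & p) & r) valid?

S4-tableau for the negation ~(~[]((r & p) & r) -> []~[]((r & p) & r)):
1. ~(~[]((r & p) & r) -> []~[]((r & p) & r)), w0
2. ~[]((r & p) & r), w0   [~->-rule on 1]
3. ~[]~[]((r & p) & r), w0   [~->-rule on 1]
4. ~((r & p) & r), w1   [~[]-rule on 2: fresh world w1, w0Rw1]
5. ~r, w1   [~&-rule on 4 (branches; this branch)]
6. []((r & p) & r), w2   [~[]-rule on 3: fresh world w2, w0Rw2]
7. (r & p) & r, w2   [[]-rule on 6 via w2Rw2]
8. r & p, w2   [&-rule on 7]
9. r, w2   [&-rule on 7]
10. p, w2   [&-rule on 8]
Accessibility: w0Rw0, w0Rw1, w0Rw2, w1Rw1, w2Rw2
Complete open branch: countermodel on an S4-frame, so not valid in S4, nor in K, T (the same frame is also a K-frame and a T-frame).
S5-tableau for the negation ~(~[]((r & p) & r) -> []~[]((r & p) & r)):
1. ~(~[]((r & p) & r) -> []~[]((r & p) & r)), w0
2. ~[]((r & p) & r), w0   [~->-rule on 1]
3. ~[]~[]((r & p) & r), w0   [~->-rule on 1]
4. ~((r & p) & r), w1   [~[]-rule on 2: fresh world w1, w0Rw1]
5. ~(r & p), w1   [~&-rule on 4 (branches; this branch)]
6. ~p, w1   [~&-rule on 5 (branches; this branch)]
7. []((r & p) & r), w2   [~[]-rule on 3: fresh world w2, w0Rw2]
8. (r & p) & r, w0   [[]-rule on 7 via w2Rw0]
9. r & p, w0   [&-rule on 8]
10. r, w0   [&-rule on 8]
11. p, w0   [&-rule on 9]
12. (r & p) & r, w1   [[]-rule on 7 via w2Rw1]
13. r & p, w1   [&-rule on 12]
14. r, w1   [&-rule on 12]
15. p, w1   [&-rule on 13]
Accessibility: w0Rw0, w0Rw1, w0Rw2, w1Rw0, w1Rw1, w1Rw2, w2Rw0, w2Rw1, w2Rw2
Branch closes: p and ~p both at w1.
Every branch closes (one shown): valid in S5.

S5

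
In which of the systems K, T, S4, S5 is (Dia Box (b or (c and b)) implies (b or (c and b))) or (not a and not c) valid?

S4-tableau for the negation not ((Dia Box (b or (c and b)) implies (b or (c and b))) or (not a and not c)):
1. not ((Dia Box (b or (c and b)) implies (b or (c and b))) or (not a and not c)), 0
2. not (Dia Box (b or (c and b)) implies (b or (c and b))), 0
3. not (not a and not c), 0
4. Dia Box (b or (c and b)), 0
5. not (b or (c and b)), 0
6. not b, 0
7. not (c and b), 0
8. c, 0
9. Box (b or (c and b)), 1
10. b or (c and b), 1
11. c and b, 1
12. c, 1
13. b, 1
Accessibility: 0R0, 0R1, 1R1
Complete open branch: countermodel on an S4-frame, so not valid in S4, nor in K, T (the same frame is also a K-frame and a T-frame).
S5-tableau for the negation not ((Dia Box (b or (c and b)) implies (b or (c and b))) or (not a and not c)):
1. not ((Dia Box (b or (c and b)) implies (b or (c and b))) or (not a and not c)), 0
2. not (Dia Box (b or (c and b)) implies (b or (c and b))), 0
3. not (not a and not c), 0
4. Dia Box (b or (c and b)), 0
5. not (b or (c and b)), 0
6. not b, 0
7. not (c and b), 0
8. c, 0
9. Box (b or (c and b)), 1
10. b or (c and b), 0
11. b or (c and b), 1
12. c and b, 0
13. b, 0
Accessibility: 0R0, 0R1, 1R0, 1R1
Branch closes: b and not b both at 0.
Every branch closes (one shown): valid in S5.

S5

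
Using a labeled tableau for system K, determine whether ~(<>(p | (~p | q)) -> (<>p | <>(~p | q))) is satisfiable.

No, unsatisfiable

1. ~(<>(p | (~p | q)) -> (<>p | <>(~p | q))), 0
2. <>(p | (~p | q)), 0
3. ~(<>p | <>(~p | q)), 0
4. ~<>p, 0
5. ~<>(~p | q), 0
6. p | (~p | q), 1
7. ~p, 1
8. ~(~p | q), 1
9. p, 1
10. ~q, 1
Accessibility: 0R1
Branch closes: p and ~p both at 1.
(One branch shown.) All branches close.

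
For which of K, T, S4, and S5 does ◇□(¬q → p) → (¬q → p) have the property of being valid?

S5

S4-tableau for the negation ¬(◇□(¬q → p) → (¬q → p)):
1. ¬(◇□(¬q → p) → (¬q → p)), 0
2. ◇□(¬q → p), 0
3. ¬(¬q → p), 0
4. ¬q, 0
5. ¬p, 0
6. □(¬q → p), 1
7. ¬q → p, 1
8. p, 1
Accessibility: 0R0, 0R1, 1R1
Complete open branch: countermodel on an S4-frame, so not valid in S4, nor in K, T (the same frame is also a K-frame and a T-frame).
S5-tableau for the negation ¬(◇□(¬q → p) → (¬q → p)):
1. ¬(◇□(¬q → p) → (¬q → p)), 0
2. ◇□(¬q → p), 0
3. ¬(¬q → p), 0
4. ¬q, 0
5. ¬p, 0
6. □(¬q → p), 1
7. ¬q → p, 0
8. ¬q → p, 1
9. p, 0
Accessibility: 0R0, 0R1, 1R0, 1R1
Branch closes: p and ¬p both at 0.
Every branch closes (one shown): valid in S5.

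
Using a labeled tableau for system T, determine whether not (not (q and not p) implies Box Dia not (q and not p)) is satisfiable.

1. not (not (q and not p) implies Box Dia not (q and not p)), 0
2. not (q and not p), 0
3. not Box Dia not (q and not p), 0
4. p, 0
5. not Dia not (q and not p), 1
6. q and not p, 1
7. q, 1
8. not p, 1
Accessibility: 0R0, 0R1, 1R1

Yes, satisfiable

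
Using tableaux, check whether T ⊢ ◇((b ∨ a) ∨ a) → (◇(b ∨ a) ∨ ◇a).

Tableau for the negation ¬(◇((b ∨ a) ∨ a) → (◇(b ∨ a) ∨ ◇a)):
1. ¬(◇((b ∨ a) ∨ a) → (◇(b ∨ a) ∨ ◇a)), w0
2. ◇((b ∨ a) ∨ a), w0
3. ¬(◇(b ∨ a) ∨ ◇a), w0
4. ¬◇(b ∨ a), w0
5. ¬◇a, w0
6. ¬(b ∨ a), w0
7. ¬b, w0
8. ¬a, w0
9. (b ∨ a) ∨ a, w1
10. ¬(b ∨ a), w1
11. ¬b, w1
12. ¬a, w1
13. b ∨ a, w1
14. a, w1
Accessibility: w0Rw0, w0Rw1, w1Rw1
Branch closes: a and ¬a both at w1.
Every branch of the negation's tableau closes; the branch above is one of them.

Valid in T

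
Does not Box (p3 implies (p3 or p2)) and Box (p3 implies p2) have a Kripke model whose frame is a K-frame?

No, unsatisfiable

1. not Box (p3 implies (p3 or p2)) and Box (p3 implies p2), w0
2. not Box (p3 implies (p3 or p2)), w0   [and-rule on 1]
3. Box (p3 implies p2), w0   [and-rule on 1]
4. not (p3 implies (p3 or p2)), w1   [neg-Box-rule on 2: fresh world w1, w0Rw1]
5. p3, w1   [neg-implies-rule on 4]
6. not (p3 or p2), w1   [neg-implies-rule on 4]
7. not p3, w1   [neg-or-rule on 6]
8. not p2, w1   [neg-or-rule on 6]
Accessibility: w0Rw1
Branch closes: p3 and not p3 both at w1.
Every branch closes; the branch above is one of them.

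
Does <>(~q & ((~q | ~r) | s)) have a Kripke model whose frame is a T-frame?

Satisfiable

1. <>(~q & ((~q | ~r) | s)), w0
2. ~q & ((~q | ~r) | s), w1   [<>-rule on 1: fresh world w1, w0Rw1]
3. ~q, w1   [&-rule on 2]
4. (~q | ~r) | s, w1   [&-rule on 2]
5. s, w1   [|-rule on 4 (branches; this branch)]
Accessibility: w0Rw0, w0Rw1, w1Rw1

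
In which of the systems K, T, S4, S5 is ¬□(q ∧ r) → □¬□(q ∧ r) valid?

S5-tableau for the negation ¬(¬□(q ∧ r) → □¬□(q ∧ r)):
1. ¬(¬□(q ∧ r) → □¬□(q ∧ r)), w0
2. ¬□(q ∧ r), w0
3. ¬□¬□(q ∧ r), w0
4. ¬(q ∧ r), w1
5. ¬r, w1
6. □(q ∧ r), w2
7. q ∧ r, w0
8. q, w0
9. r, w0
10. q ∧ r, w1
11. q, w1
12. r, w1
Accessibility: w0Rw0, w0Rw1, w0Rw2, w1Rw0, w1Rw1, w1Rw2, w2Rw0, w2Rw1, w2Rw2
Branch closes: r and ¬r both at w1.
Every branch closes (one shown): valid in S5.
S4-tableau for the negation ¬(¬□(q ∧ r) → □¬□(q ∧ r)):
1. ¬(¬□(q ∧ r) → □¬□(q ∧ r)), w0
2. ¬□(q ∧ r), w0
3. ¬□¬□(q ∧ r), w0
4. ¬(q ∧ r), w1
5. ¬r, w1
6. □(q ∧ r), w2
7. q ∧ r, w2
8. q, w2
9. r, w2
Accessibility: w0Rw0, w0Rw1, w0Rw2, w1Rw1, w2Rw2
Complete open branch: countermodel on an S4-frame, so not valid in S4, nor in K, T (the same frame is also a K-frame and a T-frame).

S5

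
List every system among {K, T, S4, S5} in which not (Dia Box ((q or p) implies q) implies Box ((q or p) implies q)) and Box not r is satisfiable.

K, T, S4

S4-tableau for the formula:
1. not (Dia Box ((q or p) implies q) implies Box ((q or p) implies q)) and Box not r, w0
2. not (Dia Box ((q or p) implies q) implies Box ((q or p) implies q)), w0
3. Box not r, w0
4. Dia Box ((q or p) implies q), w0
5. not Box ((q or p) implies q), w0
6. not r, w0
7. Box ((q or p) implies q), w1
8. not r, w1
9. (q or p) implies q, w1
10. q, w1
11. not ((q or p) implies q), w2
12. q or p, w2
13. not q, w2
14. not r, w2
15. p, w2
Accessibility: w0Rw0, w0Rw1, w0Rw2, w1Rw1, w2Rw2
Complete open branch: satisfiable in S4, hence also in K, T (this S4-model is also a K-model and a T-model).
S5-tableau for the formula:
1. not (Dia Box ((q or p) implies q) implies Box ((q or p) implies q)) and Box not r, w0
2. not (Dia Box ((q or p) implies q) implies Box ((q or p) implies q)), w0
3. Box not r, w0
4. Dia Box ((q or p) implies q), w0
5. not Box ((q or p) implies q), w0
6. not r, w0
7. Box ((q or p) implies q), w1
8. not r, w1
9. (q or p) implies q, w0
10. (q or p) implies q, w1
11. not (q or p), w0
12. not q, w0
13. not p, w0
14. not (q or p), w1
15. not q, w1
16. not p, w1
17. not ((q or p) implies q), w2
18. q or p, w2
19. not q, w2
20. not r, w2
21. (q or p) implies q, w2
22. p, w2
23. not (q or p), w2
24. not p, w2
Accessibility: w0Rw0, w0Rw1, w0Rw2, w1Rw0, w1Rw1, w1Rw2, w2Rw0, w2Rw1, w2Rw2
Branch closes: p and not p both at w2.
Every branch closes (one shown): unsatisfiable in S5.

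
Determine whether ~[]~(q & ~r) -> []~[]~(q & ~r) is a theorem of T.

No, not valid

Tableau for the negation ~(~[]~(q & ~r) -> []~[]~(q & ~r)):
1. ~(~[]~(q & ~r) -> []~[]~(q & ~r)), 0
2. ~[]~(q & ~r), 0
3. ~[]~[]~(q & ~r), 0
4. q & ~r, 1
5. q, 1
6. ~r, 1
7. []~(q & ~r), 2
8. ~(q & ~r), 2
9. r, 2
Accessibility: 0R0, 0R1, 0R2, 1R1, 2R2
The negation has an open branch (countermodel exists).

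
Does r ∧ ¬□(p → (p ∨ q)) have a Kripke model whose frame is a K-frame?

Unsatisfiable

1. r ∧ ¬□(p → (p ∨ q)), u
2. r, u
3. ¬□(p → (p ∨ q)), u
4. ¬(p → (p ∨ q)), v
5. p, v
6. ¬(p ∨ q), v
7. ¬p, v
8. ¬q, v
Accessibility: uRv
Branch closes: p and ¬p both at v.
(One branch shown.) All branches close.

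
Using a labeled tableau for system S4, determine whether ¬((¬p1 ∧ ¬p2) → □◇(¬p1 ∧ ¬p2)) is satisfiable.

Yes, satisfiable

1. ¬((¬p1 ∧ ¬p2) → □◇(¬p1 ∧ ¬p2)), u
2. ¬p1 ∧ ¬p2, u
3. ¬□◇(¬p1 ∧ ¬p2), u
4. ¬p1, u
5. ¬p2, u
6. ¬◇(¬p1 ∧ ¬p2), v
7. ¬(¬p1 ∧ ¬p2), v
8. p2, v
Accessibility: uRu, uRv, vRv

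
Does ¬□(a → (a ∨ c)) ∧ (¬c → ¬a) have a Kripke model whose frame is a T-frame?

No, unsatisfiable

1. ¬□(a → (a ∨ c)) ∧ (¬c → ¬a), 0
2. ¬□(a → (a ∨ c)), 0
3. ¬c → ¬a, 0
4. ¬a, 0
5. ¬(a → (a ∨ c)), 1
6. a, 1
7. ¬(a ∨ c), 1
8. ¬a, 1
9. ¬c, 1
Accessibility: 0R0, 0R1, 1R1
Branch closes: a and ¬a both at 1.
Every branch closes; the branch above is one of them.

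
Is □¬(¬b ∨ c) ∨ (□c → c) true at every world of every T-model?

Tableau for the negation ¬(□¬(¬b ∨ c) ∨ (□c → c)):
1. ¬(□¬(¬b ∨ c) ∨ (□c → c)), 0
2. ¬□¬(¬b ∨ c), 0   [¬∨-rule on 1]
3. ¬(□c → c), 0   [¬∨-rule on 1]
4. □c, 0   [¬→-rule on 3]
5. ¬c, 0   [¬→-rule on 3]
6. c, 0   [□-rule on 4 via 0R0]
Accessibility: 0R0
Branch closes: c and ¬c both at 0.
Every branch of the negation's tableau closes; the branch above is one of them.

Valid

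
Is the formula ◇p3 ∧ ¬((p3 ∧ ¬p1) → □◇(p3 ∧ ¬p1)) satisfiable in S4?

1. ◇p3 ∧ ¬((p3 ∧ ¬p1) → □◇(p3 ∧ ¬p1)), 0
2. ◇p3, 0
3. ¬((p3 ∧ ¬p1) → □◇(p3 ∧ ¬p1)), 0
4. p3 ∧ ¬p1, 0
5. ¬□◇(p3 ∧ ¬p1), 0
6. p3, 0
7. ¬p1, 0
8. p3, 1
9. ¬◇(p3 ∧ ¬p1), 2
10. ¬(p3 ∧ ¬p1), 2
11. p1, 2
Accessibility: 0R0, 0R1, 0R2, 1R1, 2R2

Satisfiable (open branch found)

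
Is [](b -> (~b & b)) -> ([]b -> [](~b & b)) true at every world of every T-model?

Tableau for the negation ~([](b -> (~b & b)) -> ([]b -> [](~b & b))):
1. ~([](b -> (~b & b)) -> ([]b -> [](~b & b))), w0
2. [](b -> (~b & b)), w0
3. ~([]b -> [](~b & b)), w0
4. []b, w0
5. ~[](~b & b), w0
6. b -> (~b & b), w0
7. b, w0
8. ~b & b, w0
9. ~b, w0
Accessibility: w0Rw0
Branch closes: b and ~b both at w0.
Every branch of the negation's tableau closes; the branch above is one of them.

Yes, valid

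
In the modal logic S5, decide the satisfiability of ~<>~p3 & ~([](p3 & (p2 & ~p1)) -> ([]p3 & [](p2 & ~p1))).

1. ~<>~p3 & ~([](p3 & (p2 & ~p1)) -> ([]p3 & [](p2 & ~p1))), u
2. ~<>~p3, u   [&-rule on 1]
3. ~([](p3 & (p2 & ~p1)) -> ([]p3 & [](p2 & ~p1))), u   [&-rule on 1]
4. [](p3 & (p2 & ~p1)), u   [~->-rule on 3]
5. ~([]p3 & [](p2 & ~p1)), u   [~->-rule on 3]
6. p3, u   [~<>-rule on 2 via uRu]
7. p3 & (p2 & ~p1), u   [[]-rule on 4 via uRu]
8. p2 & ~p1, u   [&-rule on 7]
9. p2, u   [&-rule on 8]
10. ~p1, u   [&-rule on 8]
11. ~[](p2 & ~p1), u   [~&-rule on 5 (branches; this branch)]
12. ~(p2 & ~p1), v   [~[]-rule on 11: fresh world v, uRv]
13. p3, v   [~<>-rule on 2 via uRv]
14. p3 & (p2 & ~p1), v   [[]-rule on 4 via uRv]
15. p2 & ~p1, v   [&-rule on 14]
16. p2, v   [&-rule on 15]
17. ~p1, v   [&-rule on 15]
18. p1, v   [~&-rule on 12 (branches; this branch)]
Accessibility: uRu, uRv, vRu, vRv
Branch closes: p1 and ~p1 both at v.
All branches of the tableau close; one closing branch shown above.

Unsatisfiable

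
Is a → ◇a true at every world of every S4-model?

Yes, valid

Tableau for the negation ¬(a → ◇a):
1. ¬(a → ◇a), 0
2. a, 0
3. ¬◇a, 0
4. ¬a, 0
Accessibility: 0R0
Branch closes: a and ¬a both at 0.
Every branch of the negation's tableau closes; the branch above is one of them.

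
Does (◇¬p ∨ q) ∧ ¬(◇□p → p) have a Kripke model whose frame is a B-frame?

Unsatisfiable (every branch closes)

1. (◇¬p ∨ q) ∧ ¬(◇□p → p), u
2. ◇¬p ∨ q, u
3. ¬(◇□p → p), u
4. ◇□p, u
5. ¬p, u
6. q, u
7. □p, v
8. p, u
Accessibility: uRu, uRv, vRu, vRv
Branch closes: p and ¬p both at u.
(One branch shown.) All branches close.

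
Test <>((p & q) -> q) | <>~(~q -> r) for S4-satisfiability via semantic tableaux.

1. <>((p & q) -> q) | <>~(~q -> r), u
2. <>~(~q -> r), u
3. ~(~q -> r), v
4. ~q, v
5. ~r, v
Accessibility: uRu, uRv, vRv

Satisfiable (open branch found)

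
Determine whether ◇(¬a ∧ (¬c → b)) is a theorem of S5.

Not valid

Tableau for the negation ¬◇(¬a ∧ (¬c → b)):
1. ¬◇(¬a ∧ (¬c → b)), w0
2. ¬(¬a ∧ (¬c → b)), w0
3. ¬(¬c → b), w0
4. ¬c, w0
5. ¬b, w0
Accessibility: w0Rw0
The negation has an open branch (countermodel exists).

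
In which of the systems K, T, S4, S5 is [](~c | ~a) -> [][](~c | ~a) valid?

T-tableau for the negation ~([](~c | ~a) -> [][](~c | ~a)):
1. ~([](~c | ~a) -> [][](~c | ~a)), w0
2. [](~c | ~a), w0
3. ~[][](~c | ~a), w0
4. ~c | ~a, w0
5. ~a, w0
6. ~[](~c | ~a), w1
7. ~c | ~a, w1
8. ~a, w1
9. ~(~c | ~a), w2
10. c, w2
11. a, w2
Accessibility: w0Rw0, w0Rw1, w1Rw1, w1Rw2, w2Rw2
Complete open branch: countermodel on a T-frame, so not valid in T, nor in K (the same frame is also a K-frame).
S4-tableau for the negation ~([](~c | ~a) -> [][](~c | ~a)):
1. ~([](~c | ~a) -> [][](~c | ~a)), w0
2. [](~c | ~a), w0
3. ~[][](~c | ~a), w0
4. ~c | ~a, w0
5. ~a, w0
6. ~[](~c | ~a), w1
7. ~c | ~a, w1
8. ~a, w1
9. ~(~c | ~a), w2
10. c, w2
11. a, w2
12. ~c | ~a, w2
13. ~a, w2
Accessibility: w0Rw0, w0Rw1, w0Rw2, w1Rw1, w1Rw2, w2Rw2
Branch closes: a and ~a both at w2.
Every branch closes (one shown): valid in S4, hence also in S5 (every theorem of S4 is a theorem of S5).

S4, S5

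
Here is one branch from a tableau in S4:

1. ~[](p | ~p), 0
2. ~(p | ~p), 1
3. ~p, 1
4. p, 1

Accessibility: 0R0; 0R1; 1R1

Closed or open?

Yes, closed

Both p and ~p appear at 1.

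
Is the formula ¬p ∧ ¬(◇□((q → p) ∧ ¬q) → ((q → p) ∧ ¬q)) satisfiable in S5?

Unsatisfiable

1. ¬p ∧ ¬(◇□((q → p) ∧ ¬q) → ((q → p) ∧ ¬q)), w0
2. ¬p, w0
3. ¬(◇□((q → p) ∧ ¬q) → ((q → p) ∧ ¬q)), w0
4. ◇□((q → p) ∧ ¬q), w0
5. ¬((q → p) ∧ ¬q), w0
6. ¬(q → p), w0
7. q, w0
8. □((q → p) ∧ ¬q), w1
9. (q → p) ∧ ¬q, w0
10. q → p, w0
11. ¬q, w0
Accessibility: w0Rw0, w0Rw1, w1Rw0, w1Rw1
Branch closes: q and ¬q both at w0.
Every branch closes; the branch above is one of them.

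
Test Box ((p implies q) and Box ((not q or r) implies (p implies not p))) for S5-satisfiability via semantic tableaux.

Yes, satisfiable

1. Box ((p implies q) and Box ((not q or r) implies (p implies not p))), 0
2. (p implies q) and Box ((not q or r) implies (p implies not p)), 0
3. p implies q, 0
4. Box ((not q or r) implies (p implies not p)), 0
5. (not q or r) implies (p implies not p), 0
6. q, 0
7. p implies not p, 0
8. not p, 0
Accessibility: 0R0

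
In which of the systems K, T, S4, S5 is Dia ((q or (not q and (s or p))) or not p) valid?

K-tableau for the negation not Dia ((q or (not q and (s or p))) or not p):
1. not Dia ((q or (not q and (s or p))) or not p), w0
Complete open branch: countermodel on a K-frame, so not valid in K.
T-tableau for the negation not Dia ((q or (not q and (s or p))) or not p):
1. not Dia ((q or (not q and (s or p))) or not p), w0
2. not ((q or (not q and (s or p))) or not p), w0   [neg-Dia-rule on 1 via w0Rw0]
3. not (q or (not q and (s or p))), w0   [neg-or-rule on 2]
4. p, w0   [neg-or-rule on 2]
5. not q, w0   [neg-or-rule on 3]
6. not (not q and (s or p)), w0   [neg-or-rule on 3]
7. not (s or p), w0   [neg-and-rule on 6 (branches; this branch)]
8. not s, w0   [neg-or-rule on 7]
9. not p, w0   [neg-or-rule on 7]
Accessibility: w0Rw0
Branch closes: p and not p both at w0.
Every branch closes (one shown): valid in T, hence also in S4, S5 (every theorem of T is a theorem of S4 and S5).

T, S4, S5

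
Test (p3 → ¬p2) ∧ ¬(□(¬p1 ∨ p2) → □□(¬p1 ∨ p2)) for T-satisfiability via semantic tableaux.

Satisfiable (open branch found)

1. (p3 → ¬p2) ∧ ¬(□(¬p1 ∨ p2) → □□(¬p1 ∨ p2)), 0
2. p3 → ¬p2, 0
3. ¬(□(¬p1 ∨ p2) → □□(¬p1 ∨ p2)), 0
4. □(¬p1 ∨ p2), 0
5. ¬□□(¬p1 ∨ p2), 0
6. ¬p1 ∨ p2, 0
7. ¬p2, 0
8. ¬p1, 0
9. ¬□(¬p1 ∨ p2), 1
10. ¬p1 ∨ p2, 1
11. p2, 1
12. ¬(¬p1 ∨ p2), 2
13. p1, 2
14. ¬p2, 2
Accessibility: 0R0, 0R1, 1R1, 1R2, 2R2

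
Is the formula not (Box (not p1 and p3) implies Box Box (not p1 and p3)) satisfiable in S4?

1. not (Box (not p1 and p3) implies Box Box (not p1 and p3)), 0
2. Box (not p1 and p3), 0   [neg-implies-rule on 1]
3. not Box Box (not p1 and p3), 0   [neg-implies-rule on 1]
4. not p1 and p3, 0   [Box-rule on 2 via 0R0]
5. not p1, 0   [and-rule on 4]
6. p3, 0   [and-rule on 4]
7. not Box (not p1 and p3), 1   [neg-Box-rule on 3: fresh world 1, 0R1]
8. not p1 and p3, 1   [Box-rule on 2 via 0R1]
9. not p1, 1   [and-rule on 8]
10. p3, 1   [and-rule on 8]
11. not (not p1 and p3), 2   [neg-Box-rule on 7: fresh world 2, 1R2]
12. not p1 and p3, 2   [Box-rule on 2 via 0R2]
13. not p1, 2   [and-rule on 12]
14. p3, 2   [and-rule on 12]
15. not p3, 2   [neg-and-rule on 11 (branches; this branch)]
Accessibility: 0R0, 0R1, 0R2, 1R1, 1R2, 2R2
Branch closes: p3 and not p3 both at 2.
Every branch closes; the branch above is one of them.

Unsatisfiable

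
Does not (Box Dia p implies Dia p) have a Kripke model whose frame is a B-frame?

No, unsatisfiable

1. not (Box Dia p implies Dia p), 0
2. Box Dia p, 0
3. not Dia p, 0
4. Dia p, 0
5. not p, 0
6. p, 1
7. Dia p, 1
8. not p, 1
Accessibility: 0R0, 0R1, 1R0, 1R1
Branch closes: p and not p both at 1.
All branches of the tableau close; one closing branch shown above.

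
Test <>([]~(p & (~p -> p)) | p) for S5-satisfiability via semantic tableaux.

Satisfiable (open branch found)

1. <>([]~(p & (~p -> p)) | p), u
2. []~(p & (~p -> p)) | p, v   [<>-rule on 1: fresh world v, uRv]
3. p, v   [|-rule on 2 (branches; this branch)]
Accessibility: uRu, uRv, vRu, vRv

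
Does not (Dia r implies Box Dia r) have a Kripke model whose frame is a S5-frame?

1. not (Dia r implies Box Dia r), w0
2. Dia r, w0
3. not Box Dia r, w0
4. r, w1
5. not Dia r, w2
6. not r, w0
7. not r, w1
Accessibility: w0Rw0, w0Rw1, w0Rw2, w1Rw0, w1Rw1, w1Rw2, w2Rw0, w2Rw1, w2Rw2
Branch closes: r and not r both at w1.
All branches of the tableau close; one closing branch shown above.

Unsatisfiable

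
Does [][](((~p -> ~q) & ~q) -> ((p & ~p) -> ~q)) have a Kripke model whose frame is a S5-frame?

1. [][](((~p -> ~q) & ~q) -> ((p & ~p) -> ~q)), u
2. [](((~p -> ~q) & ~q) -> ((p & ~p) -> ~q)), u
3. ((~p -> ~q) & ~q) -> ((p & ~p) -> ~q), u
4. (p & ~p) -> ~q, u
5. ~q, u
Accessibility: uRu

Satisfiable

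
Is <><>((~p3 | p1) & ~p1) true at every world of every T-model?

Not valid

Tableau for the negation ~<><>((~p3 | p1) & ~p1):
1. ~<><>((~p3 | p1) & ~p1), w0
2. ~<>((~p3 | p1) & ~p1), w0   [~<>-rule on 1 via w0Rw0]
3. ~((~p3 | p1) & ~p1), w0   [~<>-rule on 2 via w0Rw0]
4. p1, w0   [~&-rule on 3 (branches; this branch)]
Accessibility: w0Rw0
The negation has an open branch (countermodel exists).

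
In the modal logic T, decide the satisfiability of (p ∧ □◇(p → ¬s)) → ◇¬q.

Yes, satisfiable

1. (p ∧ □◇(p → ¬s)) → ◇¬q, u
2. ◇¬q, u
3. ¬q, v
Accessibility: uRu, uRv, vRv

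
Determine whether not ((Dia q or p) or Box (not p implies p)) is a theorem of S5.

Not valid

Tableau for the negation (Dia q or p) or Box (not p implies p):
1. (Dia q or p) or Box (not p implies p), 0
2. Box (not p implies p), 0   [or-rule on 1 (branches; this branch)]
3. not p implies p, 0   [Box-rule on 2 via 0R0]
4. p, 0   [implies-rule on 3 (branches; this branch)]
Accessibility: 0R0
The negation has an open branch (countermodel exists).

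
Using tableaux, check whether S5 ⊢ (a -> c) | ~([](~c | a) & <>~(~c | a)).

Tableau for the negation ~((a -> c) | ~([](~c | a) & <>~(~c | a))):
1. ~((a -> c) | ~([](~c | a) & <>~(~c | a))), u
2. ~(a -> c), u   [~|-rule on 1]
3. [](~c | a) & <>~(~c | a), u   [~|-rule on 1]
4. a, u   [~->-rule on 2]
5. ~c, u   [~->-rule on 2]
6. [](~c | a), u   [&-rule on 3]
7. <>~(~c | a), u   [&-rule on 3]
8. ~c | a, u   [[]-rule on 6 via uRu]
9. ~(~c | a), v   [<>-rule on 7: fresh world v, uRv]
10. c, v   [~|-rule on 9]
11. ~a, v   [~|-rule on 9]
12. ~c | a, v   [[]-rule on 6 via uRv]
13. a, v   [|-rule on 12 (branches; this branch)]
Accessibility: uRu, uRv, vRu, vRv
Branch closes: a and ~a both at v.
Every branch of the negation's tableau closes; the branch above is one of them.

Valid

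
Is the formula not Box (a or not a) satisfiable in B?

1. not Box (a or not a), w0
2. not (a or not a), w1   [neg-Box-rule on 1: fresh world w1, w0Rw1]
3. not a, w1   [neg-or-rule on 2]
4. a, w1   [neg-or-rule on 2]
Accessibility: w0Rw0, w0Rw1, w1Rw0, w1Rw1
Branch closes: a and not a both at w1.
All branches of the tableau close; one closing branch shown above.

Unsatisfiable (every branch closes)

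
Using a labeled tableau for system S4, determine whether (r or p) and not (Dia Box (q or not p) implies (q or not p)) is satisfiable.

Satisfiable

1. (r or p) and not (Dia Box (q or not p) implies (q or not p)), 0
2. r or p, 0
3. not (Dia Box (q or not p) implies (q or not p)), 0
4. Dia Box (q or not p), 0
5. not (q or not p), 0
6. not q, 0
7. p, 0
8. Box (q or not p), 1
9. q or not p, 1
10. not p, 1
Accessibility: 0R0, 0R1, 1R1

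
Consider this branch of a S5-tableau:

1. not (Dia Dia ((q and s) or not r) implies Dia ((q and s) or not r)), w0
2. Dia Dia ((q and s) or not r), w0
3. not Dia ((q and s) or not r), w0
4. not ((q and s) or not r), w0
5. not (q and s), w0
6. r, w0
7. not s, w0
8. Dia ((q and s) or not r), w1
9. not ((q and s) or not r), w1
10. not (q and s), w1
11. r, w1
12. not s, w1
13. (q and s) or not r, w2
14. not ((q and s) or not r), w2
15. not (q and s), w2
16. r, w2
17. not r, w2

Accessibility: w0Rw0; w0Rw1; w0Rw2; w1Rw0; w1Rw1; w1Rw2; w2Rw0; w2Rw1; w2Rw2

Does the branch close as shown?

Both r and not r appear at w2.

Yes, closed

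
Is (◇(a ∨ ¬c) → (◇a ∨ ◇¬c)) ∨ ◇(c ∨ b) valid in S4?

Valid

Tableau for the negation ¬((◇(a ∨ ¬c) → (◇a ∨ ◇¬c)) ∨ ◇(c ∨ b)):
1. ¬((◇(a ∨ ¬c) → (◇a ∨ ◇¬c)) ∨ ◇(c ∨ b)), u
2. ¬(◇(a ∨ ¬c) → (◇a ∨ ◇¬c)), u
3. ¬◇(c ∨ b), u
4. ◇(a ∨ ¬c), u
5. ¬(◇a ∨ ◇¬c), u
6. ¬◇a, u
7. ¬◇¬c, u
8. ¬(c ∨ b), u
9. ¬c, u
10. ¬b, u
11. ¬a, u
12. c, u
Accessibility: uRu
Branch closes: c and ¬c both at u.
All branches of the negation close; one closing branch shown above.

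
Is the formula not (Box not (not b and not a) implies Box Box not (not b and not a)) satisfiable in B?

1. not (Box not (not b and not a) implies Box Box not (not b and not a)), w0
2. Box not (not b and not a), w0
3. not Box Box not (not b and not a), w0
4. not (not b and not a), w0
5. a, w0
6. not Box not (not b and not a), w1
7. not (not b and not a), w1
8. a, w1
9. not b and not a, w2
10. not b, w2
11. not a, w2
Accessibility: w0Rw0, w0Rw1, w1Rw0, w1Rw1, w1Rw2, w2Rw1, w2Rw2

Satisfiable (open branch found)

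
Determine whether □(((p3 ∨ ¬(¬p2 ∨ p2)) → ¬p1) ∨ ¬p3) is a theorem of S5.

No, not valid

Tableau for the negation ¬□(((p3 ∨ ¬(¬p2 ∨ p2)) → ¬p1) ∨ ¬p3):
1. ¬□(((p3 ∨ ¬(¬p2 ∨ p2)) → ¬p1) ∨ ¬p3), u
2. ¬(((p3 ∨ ¬(¬p2 ∨ p2)) → ¬p1) ∨ ¬p3), v
3. ¬((p3 ∨ ¬(¬p2 ∨ p2)) → ¬p1), v
4. p3, v
5. p3 ∨ ¬(¬p2 ∨ p2), v
6. p1, v
Accessibility: uRu, uRv, vRu, vRv
The negation has an open branch (countermodel exists).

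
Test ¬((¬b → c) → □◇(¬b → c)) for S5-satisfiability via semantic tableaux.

Unsatisfiable (every branch closes)

1. ¬((¬b → c) → □◇(¬b → c)), 0
2. ¬b → c, 0
3. ¬□◇(¬b → c), 0
4. c, 0
5. ¬◇(¬b → c), 1
6. ¬(¬b → c), 0
7. ¬b, 0
8. ¬c, 0
Accessibility: 0R0, 0R1, 1R0, 1R1
Branch closes: c and ¬c both at 0.
All branches of the tableau close; one closing branch shown above.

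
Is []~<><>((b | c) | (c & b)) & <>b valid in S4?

Invalid (countermodel exists)

Tableau for the negation ~([]~<><>((b | c) | (c & b)) & <>b):
1. ~([]~<><>((b | c) | (c & b)) & <>b), w0
2. ~<>b, w0   [~&-rule on 1 (branches; this branch)]
3. ~b, w0   [~<>-rule on 2 via w0Rw0]
Accessibility: w0Rw0
The negation has an open branch (countermodel exists).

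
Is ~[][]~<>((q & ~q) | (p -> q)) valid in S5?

Tableau for the negation [][]~<>((q & ~q) | (p -> q)):
1. [][]~<>((q & ~q) | (p -> q)), 0
2. []~<>((q & ~q) | (p -> q)), 0   [[]-rule on 1 via 0R0]
3. ~<>((q & ~q) | (p -> q)), 0   [[]-rule on 2 via 0R0]
4. ~((q & ~q) | (p -> q)), 0   [~<>-rule on 3 via 0R0]
5. ~(q & ~q), 0   [~|-rule on 4]
6. ~(p -> q), 0   [~|-rule on 4]
7. p, 0   [~->-rule on 6]
8. ~q, 0   [~->-rule on 6]
Accessibility: 0R0
The negation has an open branch (countermodel exists).

Not valid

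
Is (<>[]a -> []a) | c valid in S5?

Tableau for the negation ~((<>[]a -> []a) | c):
1. ~((<>[]a -> []a) | c), w0
2. ~(<>[]a -> []a), w0   [~|-rule on 1]
3. ~c, w0   [~|-rule on 1]
4. <>[]a, w0   [~->-rule on 2]
5. ~[]a, w0   [~->-rule on 2]
6. []a, w1   [<>-rule on 4: fresh world w1, w0Rw1]
7. a, w0   [[]-rule on 6 via w1Rw0]
8. a, w1   [[]-rule on 6 via w1Rw1]
9. ~a, w2   [~[]-rule on 5: fresh world w2, w0Rw2]
10. a, w2   [[]-rule on 6 via w1Rw2]
Accessibility: w0Rw0, w0Rw1, w0Rw2, w1Rw0, w1Rw1, w1Rw2, w2Rw0, w2Rw1, w2Rw2
Branch closes: a and ~a both at w2.
Every branch of the negation's tableau closes; the branch above is one of them.

Valid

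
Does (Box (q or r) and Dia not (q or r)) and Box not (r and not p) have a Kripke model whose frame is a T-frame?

1. (Box (q or r) and Dia not (q or r)) and Box not (r and not p), 0
2. Box (q or r) and Dia not (q or r), 0
3. Box not (r and not p), 0
4. Box (q or r), 0
5. Dia not (q or r), 0
6. not (r and not p), 0
7. q or r, 0
8. p, 0
9. r, 0
10. not (q or r), 1
11. not q, 1
12. not r, 1
13. not (r and not p), 1
14. q or r, 1
15. p, 1
16. r, 1
Accessibility: 0R0, 0R1, 1R1
Branch closes: r and not r both at 1.
(One branch shown.) All branches close.

No, unsatisfiable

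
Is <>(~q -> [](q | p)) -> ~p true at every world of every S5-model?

Invalid (countermodel exists)

Tableau for the negation ~(<>(~q -> [](q | p)) -> ~p):
1. ~(<>(~q -> [](q | p)) -> ~p), 0
2. <>(~q -> [](q | p)), 0
3. p, 0
4. ~q -> [](q | p), 1
5. [](q | p), 1
6. q | p, 0
7. q | p, 1
8. p, 1
Accessibility: 0R0, 0R1, 1R0, 1R1
The negation has an open branch (countermodel exists).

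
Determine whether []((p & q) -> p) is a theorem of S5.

Yes, valid

Tableau for the negation ~[]((p & q) -> p):
1. ~[]((p & q) -> p), u
2. ~((p & q) -> p), v
3. p & q, v
4. ~p, v
5. p, v
6. q, v
Accessibility: uRu, uRv, vRu, vRv
Branch closes: p and ~p both at v.
Every branch of the negation's tableau closes; the branch above is one of them.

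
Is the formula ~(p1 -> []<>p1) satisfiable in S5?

1. ~(p1 -> []<>p1), u
2. p1, u
3. ~[]<>p1, u
4. ~<>p1, v
5. ~p1, u
Accessibility: uRu, uRv, vRu, vRv
Branch closes: p1 and ~p1 both at u.
(One branch shown.) All branches close.

Unsatisfiable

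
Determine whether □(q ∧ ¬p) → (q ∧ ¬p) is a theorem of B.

Tableau for the negation ¬(□(q ∧ ¬p) → (q ∧ ¬p)):
1. ¬(□(q ∧ ¬p) → (q ∧ ¬p)), w0
2. □(q ∧ ¬p), w0
3. ¬(q ∧ ¬p), w0
4. q ∧ ¬p, w0
5. q, w0
6. ¬p, w0
7. p, w0
Accessibility: w0Rw0
Branch closes: p and ¬p both at w0.
Every branch of the negation's tableau closes; the branch above is one of them.

Valid in B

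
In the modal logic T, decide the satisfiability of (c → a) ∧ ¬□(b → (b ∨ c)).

1. (c → a) ∧ ¬□(b → (b ∨ c)), u
2. c → a, u
3. ¬□(b → (b ∨ c)), u
4. a, u
5. ¬(b → (b ∨ c)), v
6. b, v
7. ¬(b ∨ c), v
8. ¬b, v
9. ¬c, v
Accessibility: uRu, uRv, vRv
Branch closes: b and ¬b both at v.
Every branch closes; the branch above is one of them.

Unsatisfiable (every branch closes)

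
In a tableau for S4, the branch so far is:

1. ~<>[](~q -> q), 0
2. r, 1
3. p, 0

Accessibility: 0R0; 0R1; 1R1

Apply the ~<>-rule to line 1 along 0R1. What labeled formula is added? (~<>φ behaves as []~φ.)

~<>φ behaves as []~φ: propagate the negated body to each accessible world.

~[](~q -> q), 1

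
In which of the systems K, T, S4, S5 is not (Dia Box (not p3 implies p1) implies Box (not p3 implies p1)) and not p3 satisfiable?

S4-tableau for the formula:
1. not (Dia Box (not p3 implies p1) implies Box (not p3 implies p1)) and not p3, w0
2. not (Dia Box (not p3 implies p1) implies Box (not p3 implies p1)), w0   [and-rule on 1]
3. not p3, w0   [and-rule on 1]
4. Dia Box (not p3 implies p1), w0   [neg-implies-rule on 2]
5. not Box (not p3 implies p1), w0   [neg-implies-rule on 2]
6. Box (not p3 implies p1), w1   [Dia-rule on 4: fresh world w1, w0Rw1]
7. not p3 implies p1, w1   [Box-rule on 6 via w1Rw1]
8. p1, w1   [implies-rule on 7 (branches; this branch)]
9. not (not p3 implies p1), w2   [neg-Box-rule on 5: fresh world w2, w0Rw2]
10. not p3, w2   [neg-implies-rule on 9]
11. not p1, w2   [neg-implies-rule on 9]
Accessibility: w0Rw0, w0Rw1, w0Rw2, w1Rw1, w2Rw2
Complete open branch: satisfiable in S4, hence also in K, T (this S4-model is also a K-model and a T-model).
S5-tableau for the formula:
1. not (Dia Box (not p3 implies p1) implies Box (not p3 implies p1)) and not p3, w0
2. not (Dia Box (not p3 implies p1) implies Box (not p3 implies p1)), w0   [and-rule on 1]
3. not p3, w0   [and-rule on 1]
4. Dia Box (not p3 implies p1), w0   [neg-implies-rule on 2]
5. not Box (not p3 implies p1), w0   [neg-implies-rule on 2]
6. Box (not p3 implies p1), w1   [Dia-rule on 4: fresh world w1, w0Rw1]
7. not p3 implies p1, w0   [Box-rule on 6 via w1Rw0]
8. not p3 implies p1, w1   [Box-rule on 6 via w1Rw1]
9. p1, w0   [implies-rule on 7 (branches; this branch)]
10. p1, w1   [implies-rule on 8 (branches; this branch)]
11. not (not p3 implies p1), w2   [neg-Box-rule on 5: fresh world w2, w0Rw2]
12. not p3, w2   [neg-implies-rule on 11]
13. not p1, w2   [neg-implies-rule on 11]
14. not p3 implies p1, w2   [Box-rule on 6 via w1Rw2]
15. p1, w2   [implies-rule on 14 (branches; this branch)]
Accessibility: w0Rw0, w0Rw1, w0Rw2, w1Rw0, w1Rw1, w1Rw2, w2Rw0, w2Rw1, w2Rw2
Branch closes: p1 and not p1 both at w2.
Every branch closes (one shown): unsatisfiable in S5.

K, T, S4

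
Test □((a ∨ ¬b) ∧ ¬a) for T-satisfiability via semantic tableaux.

Satisfiable

1. □((a ∨ ¬b) ∧ ¬a), w0
2. (a ∨ ¬b) ∧ ¬a, w0
3. a ∨ ¬b, w0
4. ¬a, w0
5. ¬b, w0
Accessibility: w0Rw0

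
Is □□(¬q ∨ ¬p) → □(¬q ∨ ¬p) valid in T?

Tableau for the negation ¬(□□(¬q ∨ ¬p) → □(¬q ∨ ¬p)):
1. ¬(□□(¬q ∨ ¬p) → □(¬q ∨ ¬p)), w0
2. □□(¬q ∨ ¬p), w0
3. ¬□(¬q ∨ ¬p), w0
4. □(¬q ∨ ¬p), w0
5. ¬q ∨ ¬p, w0
6. ¬p, w0
7. ¬(¬q ∨ ¬p), w1
8. q, w1
9. p, w1
10. □(¬q ∨ ¬p), w1
11. ¬q ∨ ¬p, w1
12. ¬p, w1
Accessibility: w0Rw0, w0Rw1, w1Rw1
Branch closes: p and ¬p both at w1.
Every branch of the negation's tableau closes; the branch above is one of them.

Valid in T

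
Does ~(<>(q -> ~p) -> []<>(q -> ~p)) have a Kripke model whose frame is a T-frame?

1. ~(<>(q -> ~p) -> []<>(q -> ~p)), u
2. <>(q -> ~p), u   [~->-rule on 1]
3. ~[]<>(q -> ~p), u   [~->-rule on 1]
4. q -> ~p, v   [<>-rule on 2: fresh world v, uRv]
5. ~p, v   [->-rule on 4 (branches; this branch)]
6. ~<>(q -> ~p), w   [~[]-rule on 3: fresh world w, uRw]
7. ~(q -> ~p), w   [~<>-rule on 6 via wRw]
8. q, w   [~->-rule on 7]
9. p, w   [~->-rule on 7]
Accessibility: uRu, uRv, uRw, vRv, wRw

Satisfiable (open branch found)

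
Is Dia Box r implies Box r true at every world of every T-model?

Invalid (countermodel exists)

Tableau for the negation not (Dia Box r implies Box r):
1. not (Dia Box r implies Box r), 0
2. Dia Box r, 0
3. not Box r, 0
4. Box r, 1
5. r, 1
6. not r, 2
Accessibility: 0R0, 0R1, 0R2, 1R1, 2R2
The negation has an open branch (countermodel exists).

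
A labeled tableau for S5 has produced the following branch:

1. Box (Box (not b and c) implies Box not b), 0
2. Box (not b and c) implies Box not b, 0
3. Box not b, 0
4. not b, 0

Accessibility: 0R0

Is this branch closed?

No, open

No world carries both an atom and its negation.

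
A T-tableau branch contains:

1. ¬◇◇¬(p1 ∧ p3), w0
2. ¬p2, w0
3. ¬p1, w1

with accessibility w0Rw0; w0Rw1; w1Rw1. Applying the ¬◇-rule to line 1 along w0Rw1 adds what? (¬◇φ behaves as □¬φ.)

¬◇φ behaves as □¬φ: propagate the negated body to each accessible world.

¬◇¬(p1 ∧ p3), w1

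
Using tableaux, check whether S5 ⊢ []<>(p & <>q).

Tableau for the negation ~[]<>(p & <>q):
1. ~[]<>(p & <>q), 0
2. ~<>(p & <>q), 1
3. ~(p & <>q), 0
4. ~(p & <>q), 1
5. ~<>q, 0
6. ~q, 0
7. ~q, 1
8. ~<>q, 1
Accessibility: 0R0, 0R1, 1R0, 1R1
The negation has an open branch (countermodel exists).

Not valid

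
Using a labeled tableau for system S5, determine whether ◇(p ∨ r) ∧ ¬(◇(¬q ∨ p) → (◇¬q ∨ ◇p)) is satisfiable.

1. ◇(p ∨ r) ∧ ¬(◇(¬q ∨ p) → (◇¬q ∨ ◇p)), 0
2. ◇(p ∨ r), 0
3. ¬(◇(¬q ∨ p) → (◇¬q ∨ ◇p)), 0
4. ◇(¬q ∨ p), 0
5. ¬(◇¬q ∨ ◇p), 0
6. ¬◇¬q, 0
7. ¬◇p, 0
8. q, 0
9. ¬p, 0
10. p ∨ r, 1
11. q, 1
12. ¬p, 1
13. r, 1
14. ¬q ∨ p, 2
15. q, 2
16. ¬p, 2
17. p, 2
Accessibility: 0R0, 0R1, 0R2, 1R0, 1R1, 1R2, 2R0, 2R1, 2R2
Branch closes: p and ¬p both at 2.
(One branch shown.) All branches close.

Unsatisfiable (every branch closes)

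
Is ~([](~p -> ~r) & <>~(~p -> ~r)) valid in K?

Tableau for the negation [](~p -> ~r) & <>~(~p -> ~r):
1. [](~p -> ~r) & <>~(~p -> ~r), u
2. [](~p -> ~r), u
3. <>~(~p -> ~r), u
4. ~(~p -> ~r), v
5. ~p, v
6. r, v
7. ~p -> ~r, v
8. ~r, v
Accessibility: uRv
Branch closes: r and ~r both at v.
All branches of the negation close; one closing branch shown above.

Valid in K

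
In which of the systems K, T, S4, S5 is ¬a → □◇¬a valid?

S5-tableau for the negation ¬(¬a → □◇¬a):
1. ¬(¬a → □◇¬a), u
2. ¬a, u   [¬→-rule on 1]
3. ¬□◇¬a, u   [¬→-rule on 1]
4. ¬◇¬a, v   [¬□-rule on 3: fresh world v, uRv]
5. a, u   [¬◇-rule on 4 via vRu]
Accessibility: uRu, uRv, vRu, vRv
Branch closes: a and ¬a both at u.
Every branch closes (one shown): valid in S5.
S4-tableau for the negation ¬(¬a → □◇¬a):
1. ¬(¬a → □◇¬a), u
2. ¬a, u   [¬→-rule on 1]
3. ¬□◇¬a, u   [¬→-rule on 1]
4. ¬◇¬a, v   [¬□-rule on 3: fresh world v, uRv]
5. a, v   [¬◇-rule on 4 via vRv]
Accessibility: uRu, uRv, vRv
Complete open branch: countermodel on an S4-frame, so not valid in S4, nor in K, T (the same frame is also a K-frame and a T-frame).

S5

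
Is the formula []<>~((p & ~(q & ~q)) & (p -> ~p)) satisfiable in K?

1. []<>~((p & ~(q & ~q)) & (p -> ~p)), w0

Satisfiable (open branch found)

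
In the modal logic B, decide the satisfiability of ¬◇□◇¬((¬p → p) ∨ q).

1. ¬◇□◇¬((¬p → p) ∨ q), w0
2. ¬□◇¬((¬p → p) ∨ q), w0
3. ¬◇¬((¬p → p) ∨ q), w1
4. ¬□◇¬((¬p → p) ∨ q), w1
5. (¬p → p) ∨ q, w0
6. (¬p → p) ∨ q, w1
7. q, w0
8. q, w1
9. ¬◇¬((¬p → p) ∨ q), w2
10. (¬p → p) ∨ q, w2
11. q, w2
Accessibility: w0Rw0, w0Rw1, w1Rw0, w1Rw1, w1Rw2, w2Rw1, w2Rw2

Satisfiable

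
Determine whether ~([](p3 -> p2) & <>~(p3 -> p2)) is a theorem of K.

Valid

Tableau for the negation [](p3 -> p2) & <>~(p3 -> p2):
1. [](p3 -> p2) & <>~(p3 -> p2), 0
2. [](p3 -> p2), 0
3. <>~(p3 -> p2), 0
4. ~(p3 -> p2), 1
5. p3, 1
6. ~p2, 1
7. p3 -> p2, 1
8. p2, 1
Accessibility: 0R1
Branch closes: p2 and ~p2 both at 1.
Every branch of the negation's tableau closes; the branch above is one of them.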